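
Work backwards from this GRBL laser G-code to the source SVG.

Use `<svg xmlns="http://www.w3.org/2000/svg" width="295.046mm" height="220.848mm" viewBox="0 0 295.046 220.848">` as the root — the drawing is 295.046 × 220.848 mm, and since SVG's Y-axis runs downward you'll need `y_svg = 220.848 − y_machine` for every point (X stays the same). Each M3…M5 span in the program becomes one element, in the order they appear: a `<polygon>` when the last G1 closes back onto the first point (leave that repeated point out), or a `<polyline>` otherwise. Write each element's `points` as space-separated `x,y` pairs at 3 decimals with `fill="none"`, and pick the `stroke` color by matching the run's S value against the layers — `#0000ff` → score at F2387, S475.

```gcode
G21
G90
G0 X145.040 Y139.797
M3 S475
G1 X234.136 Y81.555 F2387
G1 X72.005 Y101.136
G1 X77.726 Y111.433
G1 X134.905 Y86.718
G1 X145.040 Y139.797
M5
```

Each laser-on run becomes one SVG element. Flip Y back into SVG space with y_svg = 220.848 − y_machine. Every run uses S475, so all elements get stroke `#0000ff` (score).

Run 1: The run returns to its start, so emit a `<polygon>` with points (Y-flipped): 145.040,81.051 234.136,139.293 72.005,119.712 77.726,109.415 134.905,134.130.

<svg xmlns="http://www.w3.org/2000/svg" width="295.046mm" height="220.848mm" viewBox="0 0 295.046 220.848">
  <polygon points="145.040,81.051 234.136,139.293 72.005,119.712 77.726,109.415 134.905,134.130" fill="none" stroke="#0000ff"/>
</svg>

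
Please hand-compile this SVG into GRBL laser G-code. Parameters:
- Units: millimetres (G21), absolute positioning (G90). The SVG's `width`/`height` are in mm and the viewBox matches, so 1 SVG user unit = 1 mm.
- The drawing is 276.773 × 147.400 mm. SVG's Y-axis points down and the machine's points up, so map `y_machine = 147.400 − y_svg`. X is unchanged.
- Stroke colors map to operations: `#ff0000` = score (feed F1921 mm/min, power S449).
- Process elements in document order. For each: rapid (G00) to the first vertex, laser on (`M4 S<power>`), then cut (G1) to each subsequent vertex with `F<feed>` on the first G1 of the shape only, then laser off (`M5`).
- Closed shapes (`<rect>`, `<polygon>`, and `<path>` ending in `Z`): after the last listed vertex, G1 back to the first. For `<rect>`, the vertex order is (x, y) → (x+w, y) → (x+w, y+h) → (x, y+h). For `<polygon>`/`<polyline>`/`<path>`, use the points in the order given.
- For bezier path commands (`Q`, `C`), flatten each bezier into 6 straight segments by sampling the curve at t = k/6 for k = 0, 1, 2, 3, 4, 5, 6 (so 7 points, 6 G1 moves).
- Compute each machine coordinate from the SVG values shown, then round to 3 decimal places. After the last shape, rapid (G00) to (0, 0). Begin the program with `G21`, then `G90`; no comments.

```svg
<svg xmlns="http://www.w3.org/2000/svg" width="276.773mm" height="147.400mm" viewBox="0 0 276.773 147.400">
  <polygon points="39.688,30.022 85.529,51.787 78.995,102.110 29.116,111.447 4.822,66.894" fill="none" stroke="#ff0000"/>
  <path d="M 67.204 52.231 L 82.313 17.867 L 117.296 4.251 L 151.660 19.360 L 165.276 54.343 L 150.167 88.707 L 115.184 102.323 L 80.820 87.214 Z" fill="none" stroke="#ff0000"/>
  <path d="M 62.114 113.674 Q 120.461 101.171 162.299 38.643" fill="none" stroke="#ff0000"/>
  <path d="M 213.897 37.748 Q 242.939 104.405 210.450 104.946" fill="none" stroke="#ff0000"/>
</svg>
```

G21
G90
G00 X39.688 Y117.378
M4 S449
G1 X85.529 Y95.613 F1921
G1 X78.995 Y45.290
G1 X29.116 Y35.953
G1 X4.822 Y80.506
G1 X39.688 Y117.378
M5
G00 X67.204 Y95.169
M4 S449
G1 X82.313 Y129.533 F1921
G1 X117.296 Y143.149
G1 X151.660 Y128.040
G1 X165.276 Y93.057
G1 X150.167 Y58.693
G1 X115.184 Y45.077
G1 X80.820 Y60.186
G1 X67.204 Y95.169
M5
G00 X62.114 Y33.726
M4 S449
G1 X81.104 Y39.283 F1921
G1 X99.178 Y47.620
G1 X116.334 Y58.735
G1 X132.573 Y72.630
G1 X147.894 Y89.304
G1 X162.299 Y108.757
M5
G00 X213.897 Y109.652
M4 S449
G1 X221.868 Y89.270 F1921
G1 X226.422 Y72.560
G1 X227.556 Y59.524
G1 X225.273 Y50.161
G1 X219.570 Y44.471
G1 X210.450 Y42.454
M5
G00 X0.000 Y0.000

Since the viewBox matches the mm dimensions, user units are millimetres directly. The only transform is the Y-flip y_m = 147.400 − y_svg.

Shape 1 is a regular polygon drawn with `<polygon>`. Its stroke #ff0000 means score at S449, F1921. After flipping Y the toolpath is (39.688,117.378) → (85.529,95.613) → (78.995,45.290) → (29.116,35.953) → (4.822,80.506) → (39.688,117.378), returning to the start.

Shape 2 is a regular polygon drawn with `<path>`. Its stroke #ff0000 means score at S449, F1921. After flipping Y the toolpath is (67.204,95.169) → (82.313,129.533) → (117.296,143.149) → (151.660,128.040) → (165.276,93.057) → (150.167,58.693) → (115.184,45.077) → (80.820,60.186) → (67.204,95.169), returning to the start.

Shape 3 is a quadratic bezier drawn with `<path>`. Its stroke #ff0000 means score at S449, F1921. After flipping Y the toolpath is (62.114,33.726) → (81.104,39.283) → (99.178,47.620) → (116.334,58.735) → (132.573,72.630) → (147.894,89.304) → (162.299,108.757).

Shape 4 is a quadratic bezier drawn with `<path>`. Its stroke #ff0000 means score at S449, F1921. After flipping Y the toolpath is (213.897,109.652) → (221.868,89.270) → (226.422,72.560) → (227.556,59.524) → (225.273,50.161) → (219.570,44.471) → (210.450,42.454).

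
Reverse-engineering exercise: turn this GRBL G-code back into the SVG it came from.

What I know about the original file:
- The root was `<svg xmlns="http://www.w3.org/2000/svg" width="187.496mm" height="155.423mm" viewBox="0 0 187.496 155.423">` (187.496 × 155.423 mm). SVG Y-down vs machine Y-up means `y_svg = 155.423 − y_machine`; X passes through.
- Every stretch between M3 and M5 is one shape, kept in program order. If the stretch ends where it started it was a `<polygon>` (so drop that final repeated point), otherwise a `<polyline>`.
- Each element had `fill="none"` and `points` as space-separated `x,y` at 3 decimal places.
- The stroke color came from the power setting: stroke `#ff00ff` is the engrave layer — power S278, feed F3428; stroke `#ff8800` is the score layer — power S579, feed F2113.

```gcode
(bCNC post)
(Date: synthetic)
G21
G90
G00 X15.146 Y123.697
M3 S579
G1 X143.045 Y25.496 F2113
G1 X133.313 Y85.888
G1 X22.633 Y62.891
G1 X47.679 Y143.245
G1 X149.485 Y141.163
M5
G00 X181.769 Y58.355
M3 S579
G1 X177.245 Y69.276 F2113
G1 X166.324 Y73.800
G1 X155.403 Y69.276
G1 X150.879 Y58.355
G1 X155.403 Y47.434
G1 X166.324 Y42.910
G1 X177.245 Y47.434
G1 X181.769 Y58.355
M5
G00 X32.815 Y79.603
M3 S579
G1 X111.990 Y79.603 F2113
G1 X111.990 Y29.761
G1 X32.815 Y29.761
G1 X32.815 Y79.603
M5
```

<svg xmlns="http://www.w3.org/2000/svg" width="187.496mm" height="155.423mm" viewBox="0 0 187.496 155.423">
  <polyline points="15.146,31.726 143.045,129.927 133.313,69.535 22.633,92.532 47.679,12.178 149.485,14.260" fill="none" stroke="#ff8800"/>
  <polygon points="181.769,97.068 177.245,86.147 166.324,81.623 155.403,86.147 150.879,97.068 155.403,107.989 166.324,112.513 177.245,107.989" fill="none" stroke="#ff8800"/>
  <polygon points="32.815,75.820 111.990,75.820 111.990,125.662 32.815,125.662" fill="none" stroke="#ff8800"/>
</svg>

Machine Y-up, SVG Y-down with viewBox height 155.423, so y_svg = 155.423 − y_machine; X carries over. Every run uses S579, so all elements get stroke `#ff8800` (score).

Run 1: The run is open, so emit a `<polyline>` with points (Y-flipped): 15.146,31.726 143.045,129.927 133.313,69.535 22.633,92.532 47.679,12.178 149.485,14.260.

Run 2: The run returns to its start, so emit a `<polygon>` with points (Y-flipped): 181.769,97.068 177.245,86.147 166.324,81.623 155.403,86.147 150.879,97.068 155.403,107.989 166.324,112.513 177.245,107.989.

Run 3: The run returns to its start, so emit a `<polygon>` with points (Y-flipped): 32.815,75.820 111.990,75.820 111.990,125.662 32.815,125.662.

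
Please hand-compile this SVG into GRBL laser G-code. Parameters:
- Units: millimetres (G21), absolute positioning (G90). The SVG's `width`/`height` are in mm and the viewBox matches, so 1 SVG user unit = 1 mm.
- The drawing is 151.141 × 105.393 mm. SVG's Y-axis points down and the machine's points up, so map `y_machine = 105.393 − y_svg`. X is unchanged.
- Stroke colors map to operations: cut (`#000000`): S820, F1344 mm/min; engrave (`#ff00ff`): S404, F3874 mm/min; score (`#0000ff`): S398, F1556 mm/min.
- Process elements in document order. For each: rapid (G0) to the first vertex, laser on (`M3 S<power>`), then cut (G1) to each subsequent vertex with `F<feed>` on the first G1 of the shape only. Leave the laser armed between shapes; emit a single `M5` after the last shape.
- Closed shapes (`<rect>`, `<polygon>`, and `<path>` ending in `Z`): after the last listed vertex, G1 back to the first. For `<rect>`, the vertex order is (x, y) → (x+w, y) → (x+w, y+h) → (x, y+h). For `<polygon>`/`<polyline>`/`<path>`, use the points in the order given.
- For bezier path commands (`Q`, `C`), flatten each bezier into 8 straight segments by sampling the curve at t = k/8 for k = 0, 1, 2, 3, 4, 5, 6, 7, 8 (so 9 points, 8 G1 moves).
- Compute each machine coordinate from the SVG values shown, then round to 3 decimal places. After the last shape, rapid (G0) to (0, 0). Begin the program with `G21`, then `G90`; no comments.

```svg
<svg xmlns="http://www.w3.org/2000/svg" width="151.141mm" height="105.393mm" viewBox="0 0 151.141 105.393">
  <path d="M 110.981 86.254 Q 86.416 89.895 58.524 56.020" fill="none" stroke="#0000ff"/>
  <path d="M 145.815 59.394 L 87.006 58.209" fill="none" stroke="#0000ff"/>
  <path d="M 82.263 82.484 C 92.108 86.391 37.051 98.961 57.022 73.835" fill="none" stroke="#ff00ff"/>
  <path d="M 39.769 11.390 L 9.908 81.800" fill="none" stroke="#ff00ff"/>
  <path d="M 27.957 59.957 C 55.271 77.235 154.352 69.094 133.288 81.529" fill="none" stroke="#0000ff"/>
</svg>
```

G21
G90
G0 X110.981 Y19.139
M3 S398
G1 X104.788 Y18.815 F1556
G1 X98.491 Y19.663
G1 X92.089 Y21.684
G1 X85.584 Y24.877
G1 X78.975 Y29.242
G1 X72.262 Y34.780
G1 X65.445 Y41.490
G1 X58.524 Y49.373
G0 X145.815 Y45.999
M3 S398
G1 X87.006 Y47.184 F1556
G0 X82.263 Y22.909
M3 S404
G1 X83.186 Y21.128 F3874
G1 X79.664 Y19.079
G1 X73.337 Y17.304
G1 X65.845 Y16.346
G1 X58.828 Y16.750
G1 X53.925 Y19.057
G1 X52.777 Y23.812
G1 X57.022 Y31.558
G0 X39.769 Y94.003
M3 S404
G1 X9.908 Y23.593 F3874
G0 X27.957 Y45.436
M3 S398
G1 X41.189 Y40.058 F1556
G1 X58.900 Y36.525
G1 X78.842 Y34.296
G1 X98.764 Y32.834
G1 X116.419 Y31.598
G1 X129.557 Y30.051
G1 X135.930 Y27.652
G1 X133.288 Y23.864
M5
G0 X0.000 Y0.000

viewBox `0 0 151.141 105.393` with mm width/height → 1 unit = 1 mm. Flip: y_m = 105.393 − y_svg.

**Shape 1** — `<path>` quadratic bezier, stroke `#0000ff` → score (S398, F1556). Control points (SVG): P0=(110.981,86.254), P1=(86.416,89.895), P2=(58.524,56.020); sampled at t=k/8. Machine vertices: (110.981,19.139) → (104.788,18.815) → (98.491,19.663) → (92.089,21.684) → (85.584,24.877) → (78.975,29.242) → (72.262,34.780) → (65.445,41.490) → (58.524,49.373). Open path.

**Shape 2** — `<path>` line segment, stroke `#0000ff` → score (S398, F1556). Machine vertices: (145.815,45.999) → (87.006,47.184). Open path.

**Shape 3** — `<path>` cubic bezier, stroke `#ff00ff` → engrave (S404, F3874). Control points (SVG): P0=(82.263,82.484), P1=(92.108,86.391), P2=(37.051,98.961), P3=(57.022,73.835); sampled at t=k/8. Machine vertices: (82.263,22.909) → (83.186,21.128) → (79.664,19.079) → (73.337,17.304) → (65.845,16.346) → (58.828,16.750) → (53.925,19.057) → (52.777,23.812) → (57.022,31.558). Open path.

**Shape 4** — `<path>` line segment, stroke `#ff00ff` → engrave (S404, F3874). Machine vertices: (39.769,94.003) → (9.908,23.593). Open path.

**Shape 5** — `<path>` cubic bezier, stroke `#0000ff` → score (S398, F1556). Control points (SVG): P0=(27.957,59.957), P1=(55.271,77.235), P2=(154.352,69.094), P3=(133.288,81.529); sampled at t=k/8. Machine vertices: (27.957,45.436) → (41.189,40.058) → (58.900,36.525) → (78.842,34.296) → (98.764,32.834) → (116.419,31.598) → (129.557,30.051) → (135.930,27.652) → (133.288,23.864). Open path.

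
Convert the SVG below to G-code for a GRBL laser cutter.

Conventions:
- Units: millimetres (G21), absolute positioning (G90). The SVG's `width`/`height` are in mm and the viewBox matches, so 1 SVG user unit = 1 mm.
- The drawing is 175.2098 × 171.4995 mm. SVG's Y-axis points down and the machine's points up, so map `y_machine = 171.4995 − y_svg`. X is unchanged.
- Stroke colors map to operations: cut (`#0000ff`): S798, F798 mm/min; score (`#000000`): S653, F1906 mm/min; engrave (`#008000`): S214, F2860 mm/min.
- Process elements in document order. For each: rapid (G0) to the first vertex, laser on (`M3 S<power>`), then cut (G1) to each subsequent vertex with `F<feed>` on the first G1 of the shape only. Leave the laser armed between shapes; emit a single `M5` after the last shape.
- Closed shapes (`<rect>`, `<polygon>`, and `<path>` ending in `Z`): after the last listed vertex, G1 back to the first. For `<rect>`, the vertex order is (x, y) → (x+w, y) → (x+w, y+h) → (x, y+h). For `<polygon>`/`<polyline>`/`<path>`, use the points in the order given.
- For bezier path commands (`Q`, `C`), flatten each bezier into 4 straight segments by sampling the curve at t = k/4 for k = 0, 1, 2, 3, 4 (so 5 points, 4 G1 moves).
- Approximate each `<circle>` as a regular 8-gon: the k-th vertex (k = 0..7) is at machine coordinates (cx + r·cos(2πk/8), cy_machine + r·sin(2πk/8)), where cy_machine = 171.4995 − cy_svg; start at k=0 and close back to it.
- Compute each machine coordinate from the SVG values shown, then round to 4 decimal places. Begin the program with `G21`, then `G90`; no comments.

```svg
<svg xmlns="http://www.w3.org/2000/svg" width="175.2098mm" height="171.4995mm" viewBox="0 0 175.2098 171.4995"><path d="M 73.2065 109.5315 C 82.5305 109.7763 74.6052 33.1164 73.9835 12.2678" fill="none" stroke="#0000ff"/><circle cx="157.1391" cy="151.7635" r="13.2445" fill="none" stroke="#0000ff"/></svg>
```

1 u = 1 mm; y_m = 171.4995 − y.

[1] `<path>` cubic bezier, #0000ff→cut S798 F798: (73.2065,61.9680) → (77.3489,74.1303) → (77.3246,102.6898) → (75.4356,135.2043) → (73.9835,159.2317)

[2] `<circle>` circle, #0000ff→cut S798 F798: (170.3836,19.7360) → (166.5044,29.1013) → (157.1391,32.9805) → (147.7738,29.1013) → (143.8946,19.7360) → (147.7738,10.3707) → (157.1391,6.4915) → (166.5044,10.3707) → (170.3836,19.7360) (closed)

G21
G90
G0 X73.2065 Y61.9680
M3 S798
G1 X77.3489 Y74.1303 F798
G1 X77.3246 Y102.6898
G1 X75.4356 Y135.2043
G1 X73.9835 Y159.2317
G0 X170.3836 Y19.7360
M3 S798
G1 X166.5044 Y29.1013 F798
G1 X157.1391 Y32.9805
G1 X147.7738 Y29.1013
G1 X143.8946 Y19.7360
G1 X147.7738 Y10.3707
G1 X157.1391 Y6.4915
G1 X166.5044 Y10.3707
G1 X170.3836 Y19.7360
M5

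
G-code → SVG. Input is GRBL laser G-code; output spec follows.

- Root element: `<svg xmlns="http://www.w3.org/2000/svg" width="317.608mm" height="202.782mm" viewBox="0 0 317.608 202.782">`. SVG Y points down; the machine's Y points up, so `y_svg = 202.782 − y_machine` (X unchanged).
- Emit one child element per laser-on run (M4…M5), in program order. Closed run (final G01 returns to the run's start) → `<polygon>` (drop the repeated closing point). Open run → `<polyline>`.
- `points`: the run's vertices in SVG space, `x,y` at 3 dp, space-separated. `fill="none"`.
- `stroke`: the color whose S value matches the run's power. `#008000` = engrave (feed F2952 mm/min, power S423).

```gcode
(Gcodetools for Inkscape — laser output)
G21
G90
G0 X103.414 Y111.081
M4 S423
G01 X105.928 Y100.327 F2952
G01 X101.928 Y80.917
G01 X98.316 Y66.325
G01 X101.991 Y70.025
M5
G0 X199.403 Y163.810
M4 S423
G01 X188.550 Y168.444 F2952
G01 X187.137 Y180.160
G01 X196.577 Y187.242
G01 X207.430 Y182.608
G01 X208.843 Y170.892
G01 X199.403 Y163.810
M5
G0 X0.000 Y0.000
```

Machine Y-up, SVG Y-down with viewBox height 202.782, so y_svg = 202.782 − y_machine; X carries over. Every run uses S423, so all elements get stroke `#008000` (engrave).

Run 1: The run is open, so emit a `<polyline>` with points (Y-flipped): 103.414,91.701 105.928,102.455 101.928,121.865 98.316,136.457 101.991,132.757.

Run 2: The run returns to its start, so emit a `<polygon>` with points (Y-flipped): 199.403,38.972 188.550,34.338 187.137,22.622 196.577,15.540 207.430,20.174 208.843,31.890.

<svg xmlns="http://www.w3.org/2000/svg" width="317.608mm" height="202.782mm" viewBox="0 0 317.608 202.782">
  <polyline points="103.414,91.701 105.928,102.455 101.928,121.865 98.316,136.457 101.991,132.757" fill="none" stroke="#008000"/>
  <polygon points="199.403,38.972 188.550,34.338 187.137,22.622 196.577,15.540 207.430,20.174 208.843,31.890" fill="none" stroke="#008000"/>
</svg>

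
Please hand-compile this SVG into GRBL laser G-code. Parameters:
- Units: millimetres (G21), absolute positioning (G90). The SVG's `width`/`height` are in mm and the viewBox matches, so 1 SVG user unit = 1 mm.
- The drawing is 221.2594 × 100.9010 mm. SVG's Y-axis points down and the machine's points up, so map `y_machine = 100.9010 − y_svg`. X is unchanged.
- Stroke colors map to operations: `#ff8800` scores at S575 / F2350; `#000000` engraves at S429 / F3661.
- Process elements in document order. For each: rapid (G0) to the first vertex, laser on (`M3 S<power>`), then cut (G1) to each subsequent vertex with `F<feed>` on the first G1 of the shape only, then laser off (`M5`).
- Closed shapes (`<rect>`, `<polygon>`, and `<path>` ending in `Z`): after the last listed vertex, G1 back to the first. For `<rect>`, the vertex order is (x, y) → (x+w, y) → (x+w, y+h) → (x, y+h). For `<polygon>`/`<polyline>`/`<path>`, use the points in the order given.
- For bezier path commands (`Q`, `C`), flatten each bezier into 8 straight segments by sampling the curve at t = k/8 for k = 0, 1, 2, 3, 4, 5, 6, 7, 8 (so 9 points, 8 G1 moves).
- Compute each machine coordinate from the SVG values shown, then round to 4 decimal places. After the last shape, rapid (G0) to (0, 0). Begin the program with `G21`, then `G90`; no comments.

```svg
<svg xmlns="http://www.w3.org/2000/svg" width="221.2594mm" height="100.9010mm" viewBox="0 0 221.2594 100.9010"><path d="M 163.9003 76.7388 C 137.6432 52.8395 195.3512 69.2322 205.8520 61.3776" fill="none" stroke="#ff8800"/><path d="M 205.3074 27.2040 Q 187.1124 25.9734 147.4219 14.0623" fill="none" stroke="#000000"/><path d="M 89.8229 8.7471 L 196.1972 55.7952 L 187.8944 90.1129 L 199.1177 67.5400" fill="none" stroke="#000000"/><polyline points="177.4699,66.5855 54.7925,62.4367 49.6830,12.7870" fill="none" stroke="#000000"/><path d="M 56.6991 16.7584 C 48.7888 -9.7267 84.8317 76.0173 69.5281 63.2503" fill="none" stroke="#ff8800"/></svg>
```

1 u = 1 mm; y_m = 100.9010 − y.

[1] `<path>` cubic bezier, #ff8800→score S575 F2350: (163.9003,24.1622) → (157.7336,31.3618) → (157.9014,35.5404) → (162.8665,37.4542) → (171.0919,37.8596) → (181.0404,37.5129) → (191.1746,37.1704) → (199.9576,37.5885) → (205.8520,39.5234)

[2] `<path>` quadratic bezier, #000000→engrave S429 F3661: (205.3074,73.6970) → (200.4228,74.1715) → (194.8664,74.9798) → (188.6383,76.1219) → (181.7385,77.5977) → (174.1670,79.4073) → (165.9237,81.5507) → (157.0087,84.0278) → (147.4219,86.8387)

[3] `<path>` open polyline, #000000→engrave S429 F3661: (89.8229,92.1539) → (196.1972,45.1058) → (187.8944,10.7881) → (199.1177,33.3610)

[4] `<polyline>` open polyline, #000000→engrave S429 F3661: (177.4699,34.3155) → (54.7925,38.4643) → (49.6830,88.1140)

[5] `<path>` cubic bezier, #ff8800→score S575 F2350: (56.6991,84.1426) → (55.6069,89.2254) → (57.5185,86.2563) → (61.3172,77.7049) → (65.8861,66.0409) → (70.1084,53.7339) → (72.8674,43.2534) → (73.0462,37.0692) → (69.5281,37.6507)

G21
G90
G0 X163.9003 Y24.1622
M3 S575
G1 X157.7336 Y31.3618 F2350
G1 X157.9014 Y35.5404
G1 X162.8665 Y37.4542
G1 X171.0919 Y37.8596
G1 X181.0404 Y37.5129
G1 X191.1746 Y37.1704
G1 X199.9576 Y37.5885
G1 X205.8520 Y39.5234
M5
G0 X205.3074 Y73.6970
M3 S429
G1 X200.4228 Y74.1715 F3661
G1 X194.8664 Y74.9798
G1 X188.6383 Y76.1219
G1 X181.7385 Y77.5977
G1 X174.1670 Y79.4073
G1 X165.9237 Y81.5507
G1 X157.0087 Y84.0278
G1 X147.4219 Y86.8387
M5
G0 X89.8229 Y92.1539
M3 S429
G1 X196.1972 Y45.1058 F3661
G1 X187.8944 Y10.7881
G1 X199.1177 Y33.3610
M5
G0 X177.4699 Y34.3155
M3 S429
G1 X54.7925 Y38.4643 F3661
G1 X49.6830 Y88.1140
M5
G0 X56.6991 Y84.1426
M3 S575
G1 X55.6069 Y89.2254 F2350
G1 X57.5185 Y86.2563
G1 X61.3172 Y77.7049
G1 X65.8861 Y66.0409
G1 X70.1084 Y53.7339
G1 X72.8674 Y43.2534
G1 X73.0462 Y37.0692
G1 X69.5281 Y37.6507
M5
G0 X0.0000 Y0.0000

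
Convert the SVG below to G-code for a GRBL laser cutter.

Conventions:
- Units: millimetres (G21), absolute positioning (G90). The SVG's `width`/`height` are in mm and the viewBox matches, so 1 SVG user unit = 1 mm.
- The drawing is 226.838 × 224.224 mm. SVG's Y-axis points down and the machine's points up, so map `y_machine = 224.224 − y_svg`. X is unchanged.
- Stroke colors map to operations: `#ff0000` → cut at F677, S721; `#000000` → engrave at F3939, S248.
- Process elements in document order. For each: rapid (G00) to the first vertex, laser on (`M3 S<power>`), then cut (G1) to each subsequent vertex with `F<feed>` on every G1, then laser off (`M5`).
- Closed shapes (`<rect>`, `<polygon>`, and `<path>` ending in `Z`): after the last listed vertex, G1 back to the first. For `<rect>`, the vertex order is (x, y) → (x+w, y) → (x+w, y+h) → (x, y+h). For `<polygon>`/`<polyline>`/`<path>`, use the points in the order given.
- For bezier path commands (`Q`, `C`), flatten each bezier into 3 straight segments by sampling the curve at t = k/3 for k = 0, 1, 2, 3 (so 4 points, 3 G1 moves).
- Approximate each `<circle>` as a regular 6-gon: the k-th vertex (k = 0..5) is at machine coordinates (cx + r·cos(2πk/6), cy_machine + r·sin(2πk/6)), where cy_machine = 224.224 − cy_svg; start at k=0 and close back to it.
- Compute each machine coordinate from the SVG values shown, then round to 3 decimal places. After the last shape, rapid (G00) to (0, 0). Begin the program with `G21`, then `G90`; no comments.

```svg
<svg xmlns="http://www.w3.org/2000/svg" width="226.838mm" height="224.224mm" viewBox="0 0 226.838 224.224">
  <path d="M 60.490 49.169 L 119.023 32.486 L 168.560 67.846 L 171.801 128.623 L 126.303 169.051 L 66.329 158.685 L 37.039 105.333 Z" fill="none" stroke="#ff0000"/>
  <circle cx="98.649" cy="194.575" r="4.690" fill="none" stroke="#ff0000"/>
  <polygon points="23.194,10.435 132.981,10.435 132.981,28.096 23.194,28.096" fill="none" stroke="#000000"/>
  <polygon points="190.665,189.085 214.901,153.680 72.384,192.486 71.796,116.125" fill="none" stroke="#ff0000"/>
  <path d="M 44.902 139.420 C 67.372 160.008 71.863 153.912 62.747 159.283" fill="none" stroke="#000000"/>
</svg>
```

G21
G90
G00 X60.490 Y175.055
M3 S721
G1 X119.023 Y191.738 F677
G1 X168.560 Y156.378 F677
G1 X171.801 Y95.601 F677
G1 X126.303 Y55.173 F677
G1 X66.329 Y65.539 F677
G1 X37.039 Y118.891 F677
G1 X60.490 Y175.055 F677
M5
G00 X103.339 Y29.649
M3 S721
G1 X100.994 Y33.711 F677
G1 X96.304 Y33.711 F677
G1 X93.959 Y29.649 F677
G1 X96.304 Y25.587 F677
G1 X100.994 Y25.587 F677
G1 X103.339 Y29.649 F677
M5
G00 X23.194 Y213.789
M3 S248
G1 X132.981 Y213.789 F3939
G1 X132.981 Y196.128 F3939
G1 X23.194 Y196.128 F3939
G1 X23.194 Y213.789 F3939
M5
G00 X190.665 Y35.139
M3 S721
G1 X214.901 Y70.544 F677
G1 X72.384 Y31.738 F677
G1 X71.796 Y108.099 F677
G1 X190.665 Y35.139 F677
M5
G00 X44.902 Y84.804
M3 S248
G1 X61.541 Y71.698 F3939
G1 X67.165 Y67.903 F3939
G1 X62.747 Y64.941 F3939
M5
G00 X0.000 Y0.000

Since the viewBox matches the mm dimensions, user units are millimetres directly. The only transform is the Y-flip y_m = 224.224 − y_svg.

Shape 1 is a regular polygon drawn with `<path>`. Its stroke #ff0000 means cut at S721, F677. After flipping Y the toolpath is (60.490,175.055) → (119.023,191.738) → (168.560,156.378) → (171.801,95.601) → (126.303,55.173) → (66.329,65.539) → (37.039,118.891) → (60.490,175.055), returning to the start.

Shape 2 is a circle drawn with `<circle>`. Its stroke #ff0000 means cut at S721, F677. After flipping Y the toolpath is (103.339,29.649) → (100.994,33.711) → (96.304,33.711) → (93.959,29.649) → (96.304,25.587) → (100.994,25.587) → (103.339,29.649), returning to the start.

Shape 3 is a rectangle drawn with `<polygon>`. Its stroke #000000 means engrave at S248, F3939. After flipping Y the toolpath is (23.194,213.789) → (132.981,213.789) → (132.981,196.128) → (23.194,196.128) → (23.194,213.789), returning to the start.

Shape 4 is a closed polygon drawn with `<polygon>`. Its stroke #ff0000 means cut at S721, F677. After flipping Y the toolpath is (190.665,35.139) → (214.901,70.544) → (72.384,31.738) → (71.796,108.099) → (190.665,35.139), returning to the start.

Shape 5 is a cubic bezier drawn with `<path>`. Its stroke #000000 means engrave at S248, F3939. After flipping Y the toolpath is (44.902,84.804) → (61.541,71.698) → (67.165,67.903) → (62.747,64.941).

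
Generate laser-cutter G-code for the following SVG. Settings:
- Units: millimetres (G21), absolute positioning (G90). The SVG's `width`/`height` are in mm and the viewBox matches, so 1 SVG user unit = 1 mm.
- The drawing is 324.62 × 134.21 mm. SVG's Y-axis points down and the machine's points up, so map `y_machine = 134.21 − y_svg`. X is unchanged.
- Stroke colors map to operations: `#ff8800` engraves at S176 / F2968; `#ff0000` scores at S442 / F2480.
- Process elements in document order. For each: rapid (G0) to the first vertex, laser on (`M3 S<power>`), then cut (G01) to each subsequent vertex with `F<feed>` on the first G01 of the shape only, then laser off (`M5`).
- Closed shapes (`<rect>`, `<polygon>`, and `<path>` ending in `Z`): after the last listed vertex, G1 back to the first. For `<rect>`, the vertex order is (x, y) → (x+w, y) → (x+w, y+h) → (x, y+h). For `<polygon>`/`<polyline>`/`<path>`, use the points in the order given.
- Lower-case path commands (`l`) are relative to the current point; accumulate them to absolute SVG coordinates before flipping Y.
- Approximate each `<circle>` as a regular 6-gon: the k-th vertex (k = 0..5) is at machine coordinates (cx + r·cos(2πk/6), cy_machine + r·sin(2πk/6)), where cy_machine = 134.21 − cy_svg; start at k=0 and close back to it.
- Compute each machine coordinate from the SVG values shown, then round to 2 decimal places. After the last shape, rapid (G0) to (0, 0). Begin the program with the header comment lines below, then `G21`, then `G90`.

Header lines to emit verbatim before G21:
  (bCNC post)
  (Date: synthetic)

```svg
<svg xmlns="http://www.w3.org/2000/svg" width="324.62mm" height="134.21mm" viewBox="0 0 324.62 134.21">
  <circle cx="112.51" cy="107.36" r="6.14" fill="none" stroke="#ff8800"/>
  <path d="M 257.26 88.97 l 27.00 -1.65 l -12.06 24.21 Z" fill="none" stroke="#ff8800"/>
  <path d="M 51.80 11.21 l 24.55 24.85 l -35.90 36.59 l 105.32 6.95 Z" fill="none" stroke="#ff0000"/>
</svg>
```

(bCNC post)
(Date: synthetic)
G21
G90
G0 X118.65 Y26.85
M3 S176
G01 X115.58 Y32.17 F2968
G01 X109.44 Y32.17
G01 X106.37 Y26.85
G01 X109.44 Y21.53
G01 X115.58 Y21.53
G01 X118.65 Y26.85
M5
G0 X257.26 Y45.24
M3 S176
G01 X284.26 Y46.89 F2968
G01 X272.20 Y22.68
G01 X257.26 Y45.24
M5
G0 X51.80 Y123.00
M3 S442
G01 X76.35 Y98.15 F2480
G01 X40.45 Y61.56
G01 X145.77 Y54.61
G01 X51.80 Y123.00
M5
G0 X0.00 Y0.00

viewBox `0 0 324.62 134.21` with mm width/height → 1 unit = 1 mm. Flip: y_m = 134.21 − y_svg.

**Shape 1** — `<circle>` circle, stroke `#ff8800` → engrave (S176, F2968). Machine vertices: (118.65,26.85) → (115.58,32.17) → (109.44,32.17) → (106.37,26.85) → (109.44,21.53) → (115.58,21.53) → (118.65,26.85). Closed: final G1 returns to the first vertex.

**Shape 2** — `<path>` regular polygon, stroke `#ff8800` → engrave (S176, F2968). Machine vertices: (257.26,45.24) → (284.26,46.89) → (272.20,22.68) → (257.26,45.24). Closed: final G1 returns to the first vertex.

**Shape 3** — `<path>` closed polygon, stroke `#ff0000` → score (S442, F2480). Machine vertices: (51.80,123.00) → (76.35,98.15) → (40.45,61.56) → (145.77,54.61) → (51.80,123.00). Closed: final G1 returns to the first vertex.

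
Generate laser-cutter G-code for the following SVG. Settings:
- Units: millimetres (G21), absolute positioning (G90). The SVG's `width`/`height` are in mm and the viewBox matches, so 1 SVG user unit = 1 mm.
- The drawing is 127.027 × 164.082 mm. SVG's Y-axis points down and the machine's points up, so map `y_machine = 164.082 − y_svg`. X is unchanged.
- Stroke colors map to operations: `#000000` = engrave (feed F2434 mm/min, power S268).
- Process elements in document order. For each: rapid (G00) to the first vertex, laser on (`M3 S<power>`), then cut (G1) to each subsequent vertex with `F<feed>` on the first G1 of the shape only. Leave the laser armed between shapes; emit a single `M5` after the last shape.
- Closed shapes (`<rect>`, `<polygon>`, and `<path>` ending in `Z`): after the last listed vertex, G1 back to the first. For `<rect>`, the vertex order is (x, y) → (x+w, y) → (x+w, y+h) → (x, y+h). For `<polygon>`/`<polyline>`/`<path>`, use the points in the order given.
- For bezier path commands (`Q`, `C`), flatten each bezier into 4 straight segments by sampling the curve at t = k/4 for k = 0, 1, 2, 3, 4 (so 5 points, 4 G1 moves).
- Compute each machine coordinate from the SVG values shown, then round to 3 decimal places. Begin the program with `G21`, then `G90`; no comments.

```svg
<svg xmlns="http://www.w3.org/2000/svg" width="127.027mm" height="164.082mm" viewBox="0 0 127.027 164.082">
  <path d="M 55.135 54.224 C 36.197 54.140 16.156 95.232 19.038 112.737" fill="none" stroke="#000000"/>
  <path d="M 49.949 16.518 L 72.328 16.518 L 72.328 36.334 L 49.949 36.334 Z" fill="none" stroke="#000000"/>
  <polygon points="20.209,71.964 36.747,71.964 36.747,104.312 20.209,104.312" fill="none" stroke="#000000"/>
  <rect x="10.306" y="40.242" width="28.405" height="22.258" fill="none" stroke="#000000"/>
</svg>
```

Since the viewBox matches the mm dimensions, user units are millimetres directly. The only transform is the Y-flip y_m = 164.082 − y_svg.

Shape 1 is a cubic bezier drawn with `<path>`. Its stroke #000000 means engrave at S268, F2434. After flipping Y the toolpath is (55.135,109.858) → (41.100,103.212) → (28.904,87.197) → (20.799,67.884) → (19.038,51.345).

Shape 2 is a rectangle drawn with `<path>`. Its stroke #000000 means engrave at S268, F2434. After flipping Y the toolpath is (49.949,147.564) → (72.328,147.564) → (72.328,127.748) → (49.949,127.748) → (49.949,147.564), returning to the start.

Shape 3 is a rectangle drawn with `<polygon>`. Its stroke #000000 means engrave at S268, F2434. After flipping Y the toolpath is (20.209,92.118) → (36.747,92.118) → (36.747,59.770) → (20.209,59.770) → (20.209,92.118), returning to the start.

Shape 4 is a rectangle drawn with `<rect>`. Its stroke #000000 means engrave at S268, F2434. After flipping Y the toolpath is (10.306,123.840) → (38.711,123.840) → (38.711,101.582) → (10.306,101.582) → (10.306,123.840), returning to the start.

G21
G90
G00 X55.135 Y109.858
M3 S268
G1 X41.100 Y103.212 F2434
G1 X28.904 Y87.197
G1 X20.799 Y67.884
G1 X19.038 Y51.345
G00 X49.949 Y147.564
M3 S268
G1 X72.328 Y147.564 F2434
G1 X72.328 Y127.748
G1 X49.949 Y127.748
G1 X49.949 Y147.564
G00 X20.209 Y92.118
M3 S268
G1 X36.747 Y92.118 F2434
G1 X36.747 Y59.770
G1 X20.209 Y59.770
G1 X20.209 Y92.118
G00 X10.306 Y123.840
M3 S268
G1 X38.711 Y123.840 F2434
G1 X38.711 Y101.582
G1 X10.306 Y101.582
G1 X10.306 Y123.840
M5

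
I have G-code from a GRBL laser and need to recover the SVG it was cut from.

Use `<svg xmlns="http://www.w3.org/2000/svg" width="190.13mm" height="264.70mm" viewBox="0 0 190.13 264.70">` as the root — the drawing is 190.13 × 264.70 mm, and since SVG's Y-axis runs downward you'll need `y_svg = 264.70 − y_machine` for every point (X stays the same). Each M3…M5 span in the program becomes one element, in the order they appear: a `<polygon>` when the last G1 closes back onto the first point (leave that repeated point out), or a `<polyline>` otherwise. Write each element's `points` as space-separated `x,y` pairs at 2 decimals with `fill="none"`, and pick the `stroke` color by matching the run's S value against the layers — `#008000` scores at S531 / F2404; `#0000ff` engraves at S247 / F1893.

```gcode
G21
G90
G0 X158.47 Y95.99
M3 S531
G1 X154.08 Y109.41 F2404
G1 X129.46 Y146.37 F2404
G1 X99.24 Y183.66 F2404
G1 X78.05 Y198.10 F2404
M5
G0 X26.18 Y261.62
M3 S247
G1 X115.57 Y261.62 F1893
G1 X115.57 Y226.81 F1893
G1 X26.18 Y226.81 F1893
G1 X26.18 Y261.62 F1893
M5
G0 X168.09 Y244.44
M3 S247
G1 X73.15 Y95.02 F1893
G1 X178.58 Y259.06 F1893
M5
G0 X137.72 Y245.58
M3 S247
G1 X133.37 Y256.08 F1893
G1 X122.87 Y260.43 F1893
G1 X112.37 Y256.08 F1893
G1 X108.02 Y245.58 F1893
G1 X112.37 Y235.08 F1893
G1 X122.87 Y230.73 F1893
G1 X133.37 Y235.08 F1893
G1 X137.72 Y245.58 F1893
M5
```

<svg xmlns="http://www.w3.org/2000/svg" width="190.13mm" height="264.70mm" viewBox="0 0 190.13 264.70">
  <polyline points="158.47,168.71 154.08,155.29 129.46,118.33 99.24,81.04 78.05,66.60" fill="none" stroke="#008000"/>
  <polygon points="26.18,3.08 115.57,3.08 115.57,37.89 26.18,37.89" fill="none" stroke="#0000ff"/>
  <polyline points="168.09,20.26 73.15,169.68 178.58,5.64" fill="none" stroke="#0000ff"/>
  <polygon points="137.72,19.12 133.37,8.62 122.87,4.27 112.37,8.62 108.02,19.12 112.37,29.62 122.87,33.97 133.37,29.62" fill="none" stroke="#0000ff"/>
</svg>

Machine Y-up, SVG Y-down with viewBox height 264.70, so y_svg = 264.70 − y_machine; X carries over.

Run 1: the run's S531 means `#008000` (score). The run is open, so emit a `<polyline>` with points (Y-flipped): 158.47,168.71 154.08,155.29 129.46,118.33 99.24,81.04 78.05,66.60.

Run 2: power S247 maps to stroke `#0000ff` (engrave). The run returns to its start, so emit a `<polygon>` with points (Y-flipped): 26.18,3.08 115.57,3.08 115.57,37.89 26.18,37.89.

Run 3: the run's S247 means `#0000ff` (engrave). The run is open, so emit a `<polyline>` with points (Y-flipped): 168.09,20.26 73.15,169.68 178.58,5.64.

Run 4: the run's S247 means `#0000ff` (engrave). The run returns to its start, so emit a `<polygon>` with points (Y-flipped): 137.72,19.12 133.37,8.62 122.87,4.27 112.37,8.62 108.02,19.12 112.37,29.62 122.87,33.97 133.37,29.62.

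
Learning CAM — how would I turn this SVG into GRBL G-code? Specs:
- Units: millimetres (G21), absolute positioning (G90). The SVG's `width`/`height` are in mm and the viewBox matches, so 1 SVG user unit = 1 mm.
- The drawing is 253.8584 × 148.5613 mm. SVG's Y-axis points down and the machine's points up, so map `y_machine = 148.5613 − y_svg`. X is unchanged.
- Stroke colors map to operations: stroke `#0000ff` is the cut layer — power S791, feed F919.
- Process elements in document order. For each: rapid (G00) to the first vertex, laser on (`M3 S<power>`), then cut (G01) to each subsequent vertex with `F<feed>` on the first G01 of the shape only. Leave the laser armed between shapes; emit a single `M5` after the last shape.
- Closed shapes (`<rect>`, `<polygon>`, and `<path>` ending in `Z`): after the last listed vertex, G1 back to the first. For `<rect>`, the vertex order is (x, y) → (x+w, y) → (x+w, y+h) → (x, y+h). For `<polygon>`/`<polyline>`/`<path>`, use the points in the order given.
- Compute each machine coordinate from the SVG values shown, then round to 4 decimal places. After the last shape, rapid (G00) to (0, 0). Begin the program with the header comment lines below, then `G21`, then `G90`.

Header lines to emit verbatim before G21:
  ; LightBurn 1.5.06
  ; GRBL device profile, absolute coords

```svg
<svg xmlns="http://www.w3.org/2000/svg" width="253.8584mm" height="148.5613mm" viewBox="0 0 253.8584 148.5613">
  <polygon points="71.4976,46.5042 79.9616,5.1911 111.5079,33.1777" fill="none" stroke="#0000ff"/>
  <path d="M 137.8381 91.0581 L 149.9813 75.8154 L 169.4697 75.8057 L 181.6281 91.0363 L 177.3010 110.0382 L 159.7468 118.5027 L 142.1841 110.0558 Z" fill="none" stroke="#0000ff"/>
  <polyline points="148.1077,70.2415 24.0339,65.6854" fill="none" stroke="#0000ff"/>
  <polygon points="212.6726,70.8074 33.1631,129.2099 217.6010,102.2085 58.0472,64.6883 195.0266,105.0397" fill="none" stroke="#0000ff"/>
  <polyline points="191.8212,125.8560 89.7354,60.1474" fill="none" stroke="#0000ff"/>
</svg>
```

Since the viewBox matches the mm dimensions, user units are millimetres directly. The only transform is the Y-flip y_m = 148.5613 − y_svg.

Shape 1 is a regular polygon drawn with `<polygon>`. Its stroke #0000ff means cut at S791, F919. After flipping Y the toolpath is (71.4976,102.0571) → (79.9616,143.3702) → (111.5079,115.3836) → (71.4976,102.0571), returning to the start.

Shape 2 is a regular polygon drawn with `<path>`. Its stroke #0000ff means cut at S791, F919. After flipping Y the toolpath is (137.8381,57.5032) → (149.9813,72.7459) → (169.4697,72.7556) → (181.6281,57.5250) → (177.3010,38.5231) → (159.7468,30.0586) → (142.1841,38.5055) → (137.8381,57.5032), returning to the start.

Shape 3 is a line segment drawn with `<polyline>`. Its stroke #0000ff means cut at S791, F919. After flipping Y the toolpath is (148.1077,78.3198) → (24.0339,82.8759).

Shape 4 is a closed polygon drawn with `<polygon>`. Its stroke #0000ff means cut at S791, F919. After flipping Y the toolpath is (212.6726,77.7539) → (33.1631,19.3514) → (217.6010,46.3528) → (58.0472,83.8730) → (195.0266,43.5216) → (212.6726,77.7539), returning to the start.

Shape 5 is a line segment drawn with `<polyline>`. Its stroke #0000ff means cut at S791, F919. After flipping Y the toolpath is (191.8212,22.7053) → (89.7354,88.4139).

; LightBurn 1.5.06
; GRBL device profile, absolute coords
G21
G90
G00 X71.4976 Y102.0571
M3 S791
G01 X79.9616 Y143.3702 F919
G01 X111.5079 Y115.3836
G01 X71.4976 Y102.0571
G00 X137.8381 Y57.5032
M3 S791
G01 X149.9813 Y72.7459 F919
G01 X169.4697 Y72.7556
G01 X181.6281 Y57.5250
G01 X177.3010 Y38.5231
G01 X159.7468 Y30.0586
G01 X142.1841 Y38.5055
G01 X137.8381 Y57.5032
G00 X148.1077 Y78.3198
M3 S791
G01 X24.0339 Y82.8759 F919
G00 X212.6726 Y77.7539
M3 S791
G01 X33.1631 Y19.3514 F919
G01 X217.6010 Y46.3528
G01 X58.0472 Y83.8730
G01 X195.0266 Y43.5216
G01 X212.6726 Y77.7539
G00 X191.8212 Y22.7053
M3 S791
G01 X89.7354 Y88.4139 F919
M5
G00 X0.0000 Y0.0000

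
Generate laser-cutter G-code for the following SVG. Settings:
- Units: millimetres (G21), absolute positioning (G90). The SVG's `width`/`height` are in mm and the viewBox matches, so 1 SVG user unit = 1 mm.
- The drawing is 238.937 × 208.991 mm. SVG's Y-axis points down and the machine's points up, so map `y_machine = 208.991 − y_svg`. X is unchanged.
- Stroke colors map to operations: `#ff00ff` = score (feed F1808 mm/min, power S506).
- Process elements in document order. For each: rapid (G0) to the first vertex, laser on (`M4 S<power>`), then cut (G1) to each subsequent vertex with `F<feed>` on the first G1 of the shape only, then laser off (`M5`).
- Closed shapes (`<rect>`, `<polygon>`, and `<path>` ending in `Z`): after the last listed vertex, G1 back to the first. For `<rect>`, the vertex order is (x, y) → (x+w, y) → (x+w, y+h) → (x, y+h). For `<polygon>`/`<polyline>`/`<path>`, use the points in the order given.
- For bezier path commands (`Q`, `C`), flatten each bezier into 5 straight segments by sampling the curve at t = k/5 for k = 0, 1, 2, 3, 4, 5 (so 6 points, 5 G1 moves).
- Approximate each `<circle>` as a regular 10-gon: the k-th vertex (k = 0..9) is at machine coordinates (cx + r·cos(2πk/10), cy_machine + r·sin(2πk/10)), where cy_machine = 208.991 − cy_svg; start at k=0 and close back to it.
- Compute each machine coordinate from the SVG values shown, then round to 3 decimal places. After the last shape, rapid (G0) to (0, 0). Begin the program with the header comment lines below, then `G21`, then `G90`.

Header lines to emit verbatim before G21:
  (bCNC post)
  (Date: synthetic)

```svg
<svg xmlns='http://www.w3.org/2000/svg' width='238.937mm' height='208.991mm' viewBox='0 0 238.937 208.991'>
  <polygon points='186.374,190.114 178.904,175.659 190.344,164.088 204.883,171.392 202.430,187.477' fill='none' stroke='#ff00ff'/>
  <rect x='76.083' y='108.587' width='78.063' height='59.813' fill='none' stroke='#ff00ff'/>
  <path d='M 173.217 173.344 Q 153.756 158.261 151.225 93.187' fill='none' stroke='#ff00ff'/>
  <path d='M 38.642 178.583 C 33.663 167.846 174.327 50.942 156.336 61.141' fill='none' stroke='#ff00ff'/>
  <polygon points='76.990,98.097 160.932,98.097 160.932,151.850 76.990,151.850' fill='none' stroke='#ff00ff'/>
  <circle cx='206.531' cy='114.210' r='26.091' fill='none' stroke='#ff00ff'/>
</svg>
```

(bCNC post)
(Date: synthetic)
G21
G90
G0 X186.374 Y18.877
M4 S506
G1 X178.904 Y33.332 F1808
G1 X190.344 Y44.903
G1 X204.883 Y37.599
G1 X202.430 Y21.514
G1 X186.374 Y18.877
M5
G0 X76.083 Y100.404
M4 S506
G1 X154.146 Y100.404 F1808
G1 X154.146 Y40.591
G1 X76.083 Y40.591
G1 X76.083 Y100.404
M5
G0 X173.217 Y35.647
M4 S506
G1 X166.110 Y43.680 F1808
G1 X160.357 Y55.712
G1 X155.959 Y71.743
G1 X152.915 Y91.774
G1 X151.225 Y115.804
M5
G0 X38.642 Y30.408
M4 S506
G1 X50.697 Y47.724 F1808
G1 X83.101 Y79.323
G1 X121.246 Y114.009
G1 X150.526 Y140.583
G1 X156.336 Y147.850
M5
G0 X76.990 Y110.894
M4 S506
G1 X160.932 Y110.894 F1808
G1 X160.932 Y57.141
G1 X76.990 Y57.141
G1 X76.990 Y110.894
M5
G0 X232.622 Y94.781
M4 S506
G1 X227.639 Y110.117 F1808
G1 X214.594 Y119.595
G1 X198.468 Y119.595
G1 X185.423 Y110.117
G1 X180.440 Y94.781
G1 X185.423 Y79.445
G1 X198.468 Y69.967
G1 X214.594 Y69.967
G1 X227.639 Y79.445
G1 X232.622 Y94.781
M5
G0 X0.000 Y0.000

Since the viewBox matches the mm dimensions, user units are millimetres directly. The only transform is the Y-flip y_m = 208.991 − y_svg.

Shape 1 is a regular polygon drawn with `<polygon>`. Its stroke #ff00ff means score at S506, F1808. After flipping Y the toolpath is (186.374,18.877) → (178.904,33.332) → (190.344,44.903) → (204.883,37.599) → (202.430,21.514) → (186.374,18.877), returning to the start.

Shape 2 is a rectangle drawn with `<rect>`. Its stroke #ff00ff means score at S506, F1808. After flipping Y the toolpath is (76.083,100.404) → (154.146,100.404) → (154.146,40.591) → (76.083,40.591) → (76.083,100.404), returning to the start.

Shape 3 is a quadratic bezier drawn with `<path>`. Its stroke #ff00ff means score at S506, F1808. After flipping Y the toolpath is (173.217,35.647) → (166.110,43.680) → (160.357,55.712) → (155.959,71.743) → (152.915,91.774) → (151.225,115.804).

Shape 4 is a cubic bezier drawn with `<path>`. Its stroke #ff00ff means score at S506, F1808. After flipping Y the toolpath is (38.642,30.408) → (50.697,47.724) → (83.101,79.323) → (121.246,114.009) → (150.526,140.583) → (156.336,147.850).

Shape 5 is a rectangle drawn with `<polygon>`. Its stroke #ff00ff means score at S506, F1808. After flipping Y the toolpath is (76.990,110.894) → (160.932,110.894) → (160.932,57.141) → (76.990,57.141) → (76.990,110.894), returning to the start.

Shape 6 is a circle drawn with `<circle>`. Its stroke #ff00ff means score at S506, F1808. After flipping Y the toolpath is (232.622,94.781) → (227.639,110.117) → (214.594,119.595) → (198.468,119.595) → (185.423,110.117) → (180.440,94.781) → (185.423,79.445) → (198.468,69.967) → (214.594,69.967) → (227.639,79.445) → (232.622,94.781), returning to the start.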